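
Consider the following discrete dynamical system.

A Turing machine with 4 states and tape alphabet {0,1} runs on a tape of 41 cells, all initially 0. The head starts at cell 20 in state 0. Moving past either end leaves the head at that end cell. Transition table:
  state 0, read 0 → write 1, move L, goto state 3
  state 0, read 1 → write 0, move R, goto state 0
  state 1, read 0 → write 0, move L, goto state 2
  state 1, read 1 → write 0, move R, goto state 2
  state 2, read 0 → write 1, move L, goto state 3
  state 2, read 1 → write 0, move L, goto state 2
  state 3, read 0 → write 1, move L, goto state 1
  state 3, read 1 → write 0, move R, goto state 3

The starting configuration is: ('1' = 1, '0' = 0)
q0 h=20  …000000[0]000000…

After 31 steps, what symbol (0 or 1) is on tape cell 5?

gen 0: q0 h=20  …000000[0]000000…
gen 1: q3 h=19  …000000[0]100000…
gen 2: q1 h=18  …000000[0]110000…
gen 3: q2 h=17  …000000[0]011000…
gen 4: q3 h=16  …000000[0]101100…
gen 5: q1 h=15  …000000[0]110110…
gen 6: q2 h=14  …000000[0]011011…
gen 7: q3 h=13  …000000[0]101101…
gen 8: q1 h=12  …000000[0]110110…
gen 9: q2 h=11  …000000[0]011011…
gen 10: q3 h=10  …000000[0]101101…
gen 11: q1 h= 9  …000000[0]110110…
gen 12: q2 h= 8  …000000[0]011011…
gen 13: q3 h= 7  …000000[0]101101…
gen 14: q1 h= 6  |000000[0]110110…
gen 15: q2 h= 5  |00000[0]011011…
gen 16: q3 h= 4  |0000[0]101101…
gen 17: q1 h= 3  |000[0]110110…
gen 18: q2 h= 2  |00[0]011011…
gen 19: q3 h= 1  |0[0]101101…
gen 20: q1 h= 0  |[0]110110…
gen 21: q2 h= 0  |[0]110110…
gen 22: q3 h= 0  |[1]110110…
gen 23: q3 h= 1  |0[1]101101…
gen 24: q3 h= 2  |00[1]011011…
gen 25: q3 h= 3  |000[0]110110…
gen 26: q1 h= 2  |00[0]111011…
gen 27: q2 h= 1  |0[0]011101…
gen 28: q3 h= 0  |[0]101110…
gen 29: q1 h= 0  |[1]101110…
gen 30: q2 h= 1  |0[1]011101…
gen 31: q2 h= 0  |[0]001110…

1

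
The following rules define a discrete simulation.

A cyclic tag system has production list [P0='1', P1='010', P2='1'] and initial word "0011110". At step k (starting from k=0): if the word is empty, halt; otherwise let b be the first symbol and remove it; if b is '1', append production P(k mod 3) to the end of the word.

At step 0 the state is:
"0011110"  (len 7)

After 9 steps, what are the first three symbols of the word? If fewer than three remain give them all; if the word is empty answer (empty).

step 0: "0011110"  (len 7)
step 1: "011110"  (len 6)
step 2: "11110"  (len 5)
step 3: "11101"  (len 5)
step 4: "11011"  (len 5)
step 5: "1011010"  (len 7)
step 6: "0110101"  (len 7)
step 7: "110101"  (len 6)
step 8: "10101010"  (len 8)
step 9: "01010101"  (len 8)

010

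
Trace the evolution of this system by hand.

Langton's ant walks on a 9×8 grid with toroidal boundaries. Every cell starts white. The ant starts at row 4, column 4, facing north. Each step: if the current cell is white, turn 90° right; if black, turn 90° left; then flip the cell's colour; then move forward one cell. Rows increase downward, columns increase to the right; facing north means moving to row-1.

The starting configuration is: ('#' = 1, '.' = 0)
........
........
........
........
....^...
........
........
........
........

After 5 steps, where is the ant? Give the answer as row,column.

4,3

k=0  ........
........
........
........
....^...
........
........
........
........
k=1  ........
........
........
........
....#>..
........
........
........
........
k=2  ........
........
........
........
....##..
.....v..
........
........
........
k=3  ........
........
........
........
....##..
....<#..
........
........
........
k=4  ........
........
........
........
....^#..
....##..
........
........
........
k=5  ........
........
........
........
...<.#..
....##..
........
........
........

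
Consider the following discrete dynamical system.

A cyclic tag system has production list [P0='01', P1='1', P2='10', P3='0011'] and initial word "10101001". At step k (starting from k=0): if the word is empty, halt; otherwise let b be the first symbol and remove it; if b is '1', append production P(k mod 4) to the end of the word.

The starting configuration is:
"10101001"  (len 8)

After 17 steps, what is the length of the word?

[0] "10101001"  (len 8)
[1] "010100101"  (len 9)
[2] "10100101"  (len 8)
[3] "010010110"  (len 9)
[4] "10010110"  (len 8)
[5] "001011001"  (len 9)
[6] "01011001"  (len 8)
[7] "1011001"  (len 7)
[8] "0110010011"  (len 10)
[9] "110010011"  (len 9)
[10] "100100111"  (len 9)
[11] "0010011110"  (len 10)
[12] "010011110"  (len 9)
[13] "10011110"  (len 8)
[14] "00111101"  (len 8)
[15] "0111101"  (len 7)
[16] "111101"  (len 6)
[17] "1110101"  (len 7)

7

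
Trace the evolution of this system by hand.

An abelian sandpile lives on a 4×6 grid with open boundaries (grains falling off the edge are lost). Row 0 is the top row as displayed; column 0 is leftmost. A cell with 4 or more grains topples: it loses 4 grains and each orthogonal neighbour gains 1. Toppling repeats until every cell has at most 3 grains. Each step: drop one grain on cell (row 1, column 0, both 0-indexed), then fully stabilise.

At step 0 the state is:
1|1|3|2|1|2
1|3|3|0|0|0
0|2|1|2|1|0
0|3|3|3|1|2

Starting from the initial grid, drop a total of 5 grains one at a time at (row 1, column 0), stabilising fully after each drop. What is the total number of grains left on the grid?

[0] 1|1|3|2|1|2
1|3|3|0|0|0
0|2|1|2|1|0
0|3|3|3|1|2
[1] 1|1|3|2|1|2
2|3|3|0|0|0
0|2|1|2|1|0
0|3|3|3|1|2
[2] 1|1|3|2|1|2
3|3|3|0|0|0
0|2|1|2|1|0
0|3|3|3|1|2
[3] 2|3|0|3|1|2
1|1|1|1|0|0
1|3|2|2|1|0
0|3|3|3|1|2
[4] 2|3|0|3|1|2
2|1|1|1|0|0
1|3|2|2|1|0
0|3|3|3|1|2
[5] 2|3|0|3|1|2
3|1|1|1|0|0
1|3|2|2|1|0
0|3|3|3|1|2

38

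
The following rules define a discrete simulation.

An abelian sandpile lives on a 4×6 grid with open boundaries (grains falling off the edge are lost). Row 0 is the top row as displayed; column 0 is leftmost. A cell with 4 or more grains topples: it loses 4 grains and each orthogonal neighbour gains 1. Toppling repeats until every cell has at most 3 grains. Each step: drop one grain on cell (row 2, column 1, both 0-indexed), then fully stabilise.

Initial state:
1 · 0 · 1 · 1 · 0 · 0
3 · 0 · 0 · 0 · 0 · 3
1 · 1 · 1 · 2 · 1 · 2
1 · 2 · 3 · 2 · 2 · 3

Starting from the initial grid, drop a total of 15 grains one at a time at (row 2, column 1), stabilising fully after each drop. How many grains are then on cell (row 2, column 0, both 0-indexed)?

t=0: 1 · 0 · 1 · 1 · 0 · 0
3 · 0 · 0 · 0 · 0 · 3
1 · 1 · 1 · 2 · 1 · 2
1 · 2 · 3 · 2 · 2 · 3
t=1: 1 · 0 · 1 · 1 · 0 · 0
3 · 0 · 0 · 0 · 0 · 3
1 · 2 · 1 · 2 · 1 · 2
1 · 2 · 3 · 2 · 2 · 3
t=2: 1 · 0 · 1 · 1 · 0 · 0
3 · 0 · 0 · 0 · 0 · 3
1 · 3 · 1 · 2 · 1 · 2
1 · 2 · 3 · 2 · 2 · 3
t=3: 1 · 0 · 1 · 1 · 0 · 0
3 · 1 · 0 · 0 · 0 · 3
2 · 0 · 2 · 2 · 1 · 2
1 · 3 · 3 · 2 · 2 · 3
t=4: 1 · 0 · 1 · 1 · 0 · 0
3 · 1 · 0 · 0 · 0 · 3
2 · 1 · 2 · 2 · 1 · 2
1 · 3 · 3 · 2 · 2 · 3
t=5: 1 · 0 · 1 · 1 · 0 · 0
3 · 1 · 0 · 0 · 0 · 3
2 · 2 · 2 · 2 · 1 · 2
1 · 3 · 3 · 2 · 2 · 3
t=6: 1 · 0 · 1 · 1 · 0 · 0
3 · 1 · 0 · 0 · 0 · 3
2 · 3 · 2 · 2 · 1 · 2
1 · 3 · 3 · 2 · 2 · 3
t=7: 1 · 0 · 1 · 1 · 0 · 0
3 · 2 · 1 · 0 · 0 · 3
3 · 2 · 0 · 3 · 1 · 2
2 · 1 · 1 · 3 · 2 · 3
t=8: 1 · 0 · 1 · 1 · 0 · 0
3 · 2 · 1 · 0 · 0 · 3
3 · 3 · 0 · 3 · 1 · 2
2 · 1 · 1 · 3 · 2 · 3
t=9: 2 · 1 · 1 · 1 · 0 · 0
1 · 0 · 2 · 0 · 0 · 3
1 · 2 · 1 · 3 · 1 · 2
3 · 2 · 1 · 3 · 2 · 3
t=10: 2 · 1 · 1 · 1 · 0 · 0
1 · 0 · 2 · 0 · 0 · 3
1 · 3 · 1 · 3 · 1 · 2
3 · 2 · 1 · 3 · 2 · 3
t=11: 2 · 1 · 1 · 1 · 0 · 0
1 · 1 · 2 · 0 · 0 · 3
2 · 0 · 2 · 3 · 1 · 2
3 · 3 · 1 · 3 · 2 · 3
t=12: 2 · 1 · 1 · 1 · 0 · 0
1 · 1 · 2 · 0 · 0 · 3
2 · 1 · 2 · 3 · 1 · 2
3 · 3 · 1 · 3 · 2 · 3
t=13: 2 · 1 · 1 · 1 · 0 · 0
1 · 1 · 2 · 0 · 0 · 3
2 · 2 · 2 · 3 · 1 · 2
3 · 3 · 1 · 3 · 2 · 3
t=14: 2 · 1 · 1 · 1 · 0 · 0
1 · 1 · 2 · 0 · 0 · 3
2 · 3 · 2 · 3 · 1 · 2
3 · 3 · 1 · 3 · 2 · 3
t=15: 2 · 1 · 1 · 1 · 0 · 0
2 · 2 · 2 · 0 · 0 · 3
0 · 2 · 3 · 3 · 1 · 2
1 · 1 · 2 · 3 · 2 · 3

0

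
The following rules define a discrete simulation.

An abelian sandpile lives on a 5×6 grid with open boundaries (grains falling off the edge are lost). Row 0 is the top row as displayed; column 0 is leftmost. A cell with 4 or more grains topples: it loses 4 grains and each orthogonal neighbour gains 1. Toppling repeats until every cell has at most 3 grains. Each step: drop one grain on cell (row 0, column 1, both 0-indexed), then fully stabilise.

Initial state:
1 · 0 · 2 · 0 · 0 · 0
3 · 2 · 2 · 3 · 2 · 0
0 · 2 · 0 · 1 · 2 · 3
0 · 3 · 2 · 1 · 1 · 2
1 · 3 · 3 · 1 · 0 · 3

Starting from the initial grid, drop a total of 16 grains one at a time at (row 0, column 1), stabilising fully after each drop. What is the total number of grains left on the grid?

t=0: 1 · 0 · 2 · 0 · 0 · 0
3 · 2 · 2 · 3 · 2 · 0
0 · 2 · 0 · 1 · 2 · 3
0 · 3 · 2 · 1 · 1 · 2
1 · 3 · 3 · 1 · 0 · 3
t=1: 1 · 1 · 2 · 0 · 0 · 0
3 · 2 · 2 · 3 · 2 · 0
0 · 2 · 0 · 1 · 2 · 3
0 · 3 · 2 · 1 · 1 · 2
1 · 3 · 3 · 1 · 0 · 3
t=2: 1 · 2 · 2 · 0 · 0 · 0
3 · 2 · 2 · 3 · 2 · 0
0 · 2 · 0 · 1 · 2 · 3
0 · 3 · 2 · 1 · 1 · 2
1 · 3 · 3 · 1 · 0 · 3
t=3: 1 · 3 · 2 · 0 · 0 · 0
3 · 2 · 2 · 3 · 2 · 0
0 · 2 · 0 · 1 · 2 · 3
0 · 3 · 2 · 1 · 1 · 2
1 · 3 · 3 · 1 · 0 · 3
t=4: 2 · 0 · 3 · 0 · 0 · 0
3 · 3 · 2 · 3 · 2 · 0
0 · 2 · 0 · 1 · 2 · 3
0 · 3 · 2 · 1 · 1 · 2
1 · 3 · 3 · 1 · 0 · 3
t=5: 2 · 1 · 3 · 0 · 0 · 0
3 · 3 · 2 · 3 · 2 · 0
0 · 2 · 0 · 1 · 2 · 3
0 · 3 · 2 · 1 · 1 · 2
1 · 3 · 3 · 1 · 0 · 3
t=6: 2 · 2 · 3 · 0 · 0 · 0
3 · 3 · 2 · 3 · 2 · 0
0 · 2 · 0 · 1 · 2 · 3
0 · 3 · 2 · 1 · 1 · 2
1 · 3 · 3 · 1 · 0 · 3
t=7: 2 · 3 · 3 · 0 · 0 · 0
3 · 3 · 2 · 3 · 2 · 0
0 · 2 · 0 · 1 · 2 · 3
0 · 3 · 2 · 1 · 1 · 2
1 · 3 · 3 · 1 · 0 · 3
t=8: 0 · 3 · 1 · 2 · 0 · 0
1 · 2 · 1 · 0 · 3 · 0
1 · 3 · 1 · 2 · 2 · 3
0 · 3 · 2 · 1 · 1 · 2
1 · 3 · 3 · 1 · 0 · 3
t=9: 1 · 0 · 2 · 2 · 0 · 0
1 · 3 · 1 · 0 · 3 · 0
1 · 3 · 1 · 2 · 2 · 3
0 · 3 · 2 · 1 · 1 · 2
1 · 3 · 3 · 1 · 0 · 3
t=10: 1 · 1 · 2 · 2 · 0 · 0
1 · 3 · 1 · 0 · 3 · 0
1 · 3 · 1 · 2 · 2 · 3
0 · 3 · 2 · 1 · 1 · 2
1 · 3 · 3 · 1 · 0 · 3
t=11: 1 · 2 · 2 · 2 · 0 · 0
1 · 3 · 1 · 0 · 3 · 0
1 · 3 · 1 · 2 · 2 · 3
0 · 3 · 2 · 1 · 1 · 2
1 · 3 · 3 · 1 · 0 · 3
t=12: 1 · 3 · 2 · 2 · 0 · 0
1 · 3 · 1 · 0 · 3 · 0
1 · 3 · 1 · 2 · 2 · 3
0 · 3 · 2 · 1 · 1 · 2
1 · 3 · 3 · 1 · 0 · 3
t=13: 2 · 1 · 3 · 2 · 0 · 0
2 · 1 · 2 · 0 · 3 · 0
2 · 1 · 3 · 2 · 2 · 3
1 · 2 · 0 · 2 · 1 · 2
2 · 1 · 1 · 2 · 0 · 3
t=14: 2 · 2 · 3 · 2 · 0 · 0
2 · 1 · 2 · 0 · 3 · 0
2 · 1 · 3 · 2 · 2 · 3
1 · 2 · 0 · 2 · 1 · 2
2 · 1 · 1 · 2 · 0 · 3
t=15: 2 · 3 · 3 · 2 · 0 · 0
2 · 1 · 2 · 0 · 3 · 0
2 · 1 · 3 · 2 · 2 · 3
1 · 2 · 0 · 2 · 1 · 2
2 · 1 · 1 · 2 · 0 · 3
t=16: 3 · 1 · 0 · 3 · 0 · 0
2 · 2 · 3 · 0 · 3 · 0
2 · 1 · 3 · 2 · 2 · 3
1 · 2 · 0 · 2 · 1 · 2
2 · 1 · 1 · 2 · 0 · 3

47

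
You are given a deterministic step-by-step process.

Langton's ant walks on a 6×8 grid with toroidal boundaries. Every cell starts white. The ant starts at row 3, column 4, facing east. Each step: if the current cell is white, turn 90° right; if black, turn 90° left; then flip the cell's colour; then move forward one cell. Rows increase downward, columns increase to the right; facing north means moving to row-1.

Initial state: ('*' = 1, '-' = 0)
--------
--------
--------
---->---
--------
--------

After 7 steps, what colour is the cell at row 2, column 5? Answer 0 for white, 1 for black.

0) --------
--------
--------
---->---
--------
--------
1) --------
--------
--------
----*---
----v---
--------
2) --------
--------
--------
----*---
---<*---
--------
3) --------
--------
--------
---^*---
---**---
--------
4) --------
--------
--------
---*>---
---**---
--------
5) --------
--------
----^---
---*----
---**---
--------
6) --------
--------
----*>--
---*----
---**---
--------
7) --------
--------
----**--
---*-v--
---**---
--------

1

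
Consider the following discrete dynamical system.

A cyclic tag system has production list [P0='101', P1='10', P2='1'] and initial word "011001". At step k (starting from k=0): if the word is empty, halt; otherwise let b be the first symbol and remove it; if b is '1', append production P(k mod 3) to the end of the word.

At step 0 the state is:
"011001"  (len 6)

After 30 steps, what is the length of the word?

15

t=0: "011001"  (len 6)
t=1: "11001"  (len 5)
t=2: "100110"  (len 6)
t=3: "001101"  (len 6)
t=4: "01101"  (len 5)
t=5: "1101"  (len 4)
t=6: "1011"  (len 4)
t=7: "011101"  (len 6)
t=8: "11101"  (len 5)
t=9: "11011"  (len 5)
t=10: "1011101"  (len 7)
t=11: "01110110"  (len 8)
t=12: "1110110"  (len 7)
t=13: "110110101"  (len 9)
t=14: "1011010110"  (len 10)
t=15: "0110101101"  (len 10)
t=16: "110101101"  (len 9)
t=17: "1010110110"  (len 10)
t=18: "0101101101"  (len 10)
t=19: "101101101"  (len 9)
t=20: "0110110110"  (len 10)
t=21: "110110110"  (len 9)
t=22: "10110110101"  (len 11)
t=23: "011011010110"  (len 12)
t=24: "11011010110"  (len 11)
t=25: "1011010110101"  (len 13)
t=26: "01101011010110"  (len 14)
t=27: "1101011010110"  (len 13)
t=28: "101011010110101"  (len 15)
t=29: "0101101011010110"  (len 16)
t=30: "101101011010110"  (len 15)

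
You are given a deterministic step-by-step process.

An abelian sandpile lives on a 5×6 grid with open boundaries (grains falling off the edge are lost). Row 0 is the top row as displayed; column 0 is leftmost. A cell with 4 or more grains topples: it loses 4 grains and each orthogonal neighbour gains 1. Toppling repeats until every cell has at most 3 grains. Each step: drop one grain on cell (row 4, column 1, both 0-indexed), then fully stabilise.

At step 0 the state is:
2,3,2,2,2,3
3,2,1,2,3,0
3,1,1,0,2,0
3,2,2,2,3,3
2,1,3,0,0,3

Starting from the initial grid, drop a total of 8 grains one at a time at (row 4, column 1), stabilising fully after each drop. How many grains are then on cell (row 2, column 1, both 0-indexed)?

step 0: 2,3,2,2,2,3
3,2,1,2,3,0
3,1,1,0,2,0
3,2,2,2,3,3
2,1,3,0,0,3
step 1: 2,3,2,2,2,3
3,2,1,2,3,0
3,1,1,0,2,0
3,2,2,2,3,3
2,2,3,0,0,3
step 2: 2,3,2,2,2,3
3,2,1,2,3,0
3,1,1,0,2,0
3,2,2,2,3,3
2,3,3,0,0,3
step 3: 2,3,2,2,2,3
3,2,1,2,3,0
3,1,1,0,2,0
3,3,3,2,3,3
3,1,0,1,0,3
step 4: 2,3,2,2,2,3
3,2,1,2,3,0
3,1,1,0,2,0
3,3,3,2,3,3
3,2,0,1,0,3
step 5: 2,3,2,2,2,3
3,2,1,2,3,0
3,1,1,0,2,0
3,3,3,2,3,3
3,3,0,1,0,3
step 6: 3,3,2,2,2,3
0,3,1,2,3,0
1,3,2,0,2,0
2,2,0,3,3,3
1,2,2,1,0,3
step 7: 3,3,2,2,2,3
0,3,1,2,3,0
1,3,2,0,2,0
2,2,0,3,3,3
1,3,2,1,0,3
step 8: 3,3,2,2,2,3
0,3,1,2,3,0
1,3,2,0,2,0
2,3,0,3,3,3
2,0,3,1,0,3

3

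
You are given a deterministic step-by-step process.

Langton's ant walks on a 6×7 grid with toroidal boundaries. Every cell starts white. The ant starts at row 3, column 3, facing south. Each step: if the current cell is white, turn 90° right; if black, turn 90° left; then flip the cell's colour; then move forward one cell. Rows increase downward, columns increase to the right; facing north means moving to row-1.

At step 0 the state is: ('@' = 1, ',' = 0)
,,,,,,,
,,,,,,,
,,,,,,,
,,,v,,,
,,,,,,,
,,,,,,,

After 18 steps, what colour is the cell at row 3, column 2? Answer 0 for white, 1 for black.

step 0: ,,,,,,,
,,,,,,,
,,,,,,,
,,,v,,,
,,,,,,,
,,,,,,,
step 1: ,,,,,,,
,,,,,,,
,,,,,,,
,,<@,,,
,,,,,,,
,,,,,,,
step 2: ,,,,,,,
,,,,,,,
,,^,,,,
,,@@,,,
,,,,,,,
,,,,,,,
step 3: ,,,,,,,
,,,,,,,
,,@>,,,
,,@@,,,
,,,,,,,
,,,,,,,
step 4: ,,,,,,,
,,,,,,,
,,@@,,,
,,@v,,,
,,,,,,,
,,,,,,,
step 5: ,,,,,,,
,,,,,,,
,,@@,,,
,,@,>,,
,,,,,,,
,,,,,,,
step 6: ,,,,,,,
,,,,,,,
,,@@,,,
,,@,@,,
,,,,v,,
,,,,,,,
step 7: ,,,,,,,
,,,,,,,
,,@@,,,
,,@,@,,
,,,<@,,
,,,,,,,
step 8: ,,,,,,,
,,,,,,,
,,@@,,,
,,@^@,,
,,,@@,,
,,,,,,,
step 9: ,,,,,,,
,,,,,,,
,,@@,,,
,,@@>,,
,,,@@,,
,,,,,,,
step 10: ,,,,,,,
,,,,,,,
,,@@^,,
,,@@,,,
,,,@@,,
,,,,,,,
step 11: ,,,,,,,
,,,,,,,
,,@@@>,
,,@@,,,
,,,@@,,
,,,,,,,
step 12: ,,,,,,,
,,,,,,,
,,@@@@,
,,@@,v,
,,,@@,,
,,,,,,,
step 13: ,,,,,,,
,,,,,,,
,,@@@@,
,,@@<@,
,,,@@,,
,,,,,,,
step 14: ,,,,,,,
,,,,,,,
,,@@^@,
,,@@@@,
,,,@@,,
,,,,,,,
step 15: ,,,,,,,
,,,,,,,
,,@<,@,
,,@@@@,
,,,@@,,
,,,,,,,
step 16: ,,,,,,,
,,,,,,,
,,@,,@,
,,@v@@,
,,,@@,,
,,,,,,,
step 17: ,,,,,,,
,,,,,,,
,,@,,@,
,,@,>@,
,,,@@,,
,,,,,,,
step 18: ,,,,,,,
,,,,,,,
,,@,^@,
,,@,,@,
,,,@@,,
,,,,,,,

1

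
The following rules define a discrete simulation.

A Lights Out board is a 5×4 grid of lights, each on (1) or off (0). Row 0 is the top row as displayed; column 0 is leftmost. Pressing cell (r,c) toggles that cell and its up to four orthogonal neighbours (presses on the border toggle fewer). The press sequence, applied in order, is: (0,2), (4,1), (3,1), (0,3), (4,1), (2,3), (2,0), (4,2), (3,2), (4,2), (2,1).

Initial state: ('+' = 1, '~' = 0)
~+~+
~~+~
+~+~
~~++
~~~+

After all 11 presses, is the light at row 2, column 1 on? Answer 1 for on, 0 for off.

1

step 0: ~+~+
~~+~
+~+~
~~++
~~~+
step 1: ~~+~
~~~~
+~+~
~~++
~~~+
step 2: ~~+~
~~~~
+~+~
~+++
++++
step 3: ~~+~
~~~~
+++~
+~~+
+~++
step 4: ~~~+
~~~+
+++~
+~~+
+~++
step 5: ~~~+
~~~+
+++~
++~+
~+~+
step 6: ~~~+
~~~~
++~+
++~~
~+~+
step 7: ~~~+
+~~~
~~~+
~+~~
~+~+
step 8: ~~~+
+~~~
~~~+
~++~
~~+~
step 9: ~~~+
+~~~
~~++
~~~+
~~~~
step 10: ~~~+
+~~~
~~++
~~++
~+++
step 11: ~~~+
++~~
++~+
~+++
~+++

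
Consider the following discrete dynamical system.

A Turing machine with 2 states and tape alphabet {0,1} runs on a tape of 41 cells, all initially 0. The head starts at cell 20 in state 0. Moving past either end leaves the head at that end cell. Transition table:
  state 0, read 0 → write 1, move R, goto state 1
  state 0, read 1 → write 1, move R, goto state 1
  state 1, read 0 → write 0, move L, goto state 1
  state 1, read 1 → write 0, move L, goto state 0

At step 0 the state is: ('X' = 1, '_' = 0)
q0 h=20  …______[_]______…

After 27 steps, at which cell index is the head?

[0] q0 h=20  …______[_]______…
[1] q1 h=21  …_____X[_]______…
[2] q1 h=20  …______[X]______…
[3] q0 h=19  …______[_]______…
[4] q1 h=20  …_____X[_]______…
[5] q1 h=19  …______[X]______…
[6] q0 h=18  …______[_]______…
[7] q1 h=19  …_____X[_]______…
[8] q1 h=18  …______[X]______…
[9] q0 h=17  …______[_]______…
[10] q1 h=18  …_____X[_]______…
[11] q1 h=17  …______[X]______…
[12] q0 h=16  …______[_]______…
[13] q1 h=17  …_____X[_]______…
[14] q1 h=16  …______[X]______…
[15] q0 h=15  …______[_]______…
[16] q1 h=16  …_____X[_]______…
[17] q1 h=15  …______[X]______…
[18] q0 h=14  …______[_]______…
[19] q1 h=15  …_____X[_]______…
[20] q1 h=14  …______[X]______…
[21] q0 h=13  …______[_]______…
[22] q1 h=14  …_____X[_]______…
[23] q1 h=13  …______[X]______…
[24] q0 h=12  …______[_]______…
[25] q1 h=13  …_____X[_]______…
[26] q1 h=12  …______[X]______…
[27] q0 h=11  …______[_]______…

11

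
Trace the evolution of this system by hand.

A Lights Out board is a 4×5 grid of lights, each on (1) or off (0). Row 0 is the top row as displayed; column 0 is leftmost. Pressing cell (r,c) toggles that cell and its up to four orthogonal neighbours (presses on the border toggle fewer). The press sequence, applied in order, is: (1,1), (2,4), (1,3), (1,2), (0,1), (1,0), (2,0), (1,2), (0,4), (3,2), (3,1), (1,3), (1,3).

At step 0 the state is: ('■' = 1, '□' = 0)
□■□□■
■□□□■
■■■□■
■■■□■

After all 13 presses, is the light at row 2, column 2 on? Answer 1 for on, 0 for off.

0

t=0: □■□□■
■□□□■
■■■□■
■■■□■
t=1: □□□□■
□■■□■
■□■□■
■■■□■
t=2: □□□□■
□■■□□
■□■■□
■■■□□
t=3: □□□■■
□■□■■
■□■□□
■■■□□
t=4: □□■■■
□□■□■
■□□□□
■■■□□
t=5: ■■□■■
□■■□■
■□□□□
■■■□□
t=6: □■□■■
■□■□■
□□□□□
■■■□□
t=7: □■□■■
□□■□■
■■□□□
□■■□□
t=8: □■■■■
□■□■■
■■■□□
□■■□□
t=9: □■■□□
□■□■□
■■■□□
□■■□□
t=10: □■■□□
□■□■□
■■□□□
□□□■□
t=11: □■■□□
□■□■□
■□□□□
■■■■□
t=12: □■■■□
□■■□■
■□□■□
■■■■□
t=13: □■■□□
□■□■□
■□□□□
■■■■□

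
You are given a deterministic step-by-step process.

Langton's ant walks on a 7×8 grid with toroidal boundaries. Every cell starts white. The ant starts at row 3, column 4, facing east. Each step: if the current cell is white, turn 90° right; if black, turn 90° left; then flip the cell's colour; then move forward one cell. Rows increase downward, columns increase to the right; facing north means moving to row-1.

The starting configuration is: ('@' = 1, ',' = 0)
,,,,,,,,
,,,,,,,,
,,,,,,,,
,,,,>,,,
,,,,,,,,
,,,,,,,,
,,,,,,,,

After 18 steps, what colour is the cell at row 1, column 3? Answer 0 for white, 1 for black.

1

step 0: ,,,,,,,,
,,,,,,,,
,,,,,,,,
,,,,>,,,
,,,,,,,,
,,,,,,,,
,,,,,,,,
step 1: ,,,,,,,,
,,,,,,,,
,,,,,,,,
,,,,@,,,
,,,,v,,,
,,,,,,,,
,,,,,,,,
step 2: ,,,,,,,,
,,,,,,,,
,,,,,,,,
,,,,@,,,
,,,<@,,,
,,,,,,,,
,,,,,,,,
step 3: ,,,,,,,,
,,,,,,,,
,,,,,,,,
,,,^@,,,
,,,@@,,,
,,,,,,,,
,,,,,,,,
step 4: ,,,,,,,,
,,,,,,,,
,,,,,,,,
,,,@>,,,
,,,@@,,,
,,,,,,,,
,,,,,,,,
step 5: ,,,,,,,,
,,,,,,,,
,,,,^,,,
,,,@,,,,
,,,@@,,,
,,,,,,,,
,,,,,,,,
step 6: ,,,,,,,,
,,,,,,,,
,,,,@>,,
,,,@,,,,
,,,@@,,,
,,,,,,,,
,,,,,,,,
step 7: ,,,,,,,,
,,,,,,,,
,,,,@@,,
,,,@,v,,
,,,@@,,,
,,,,,,,,
,,,,,,,,
step 8: ,,,,,,,,
,,,,,,,,
,,,,@@,,
,,,@<@,,
,,,@@,,,
,,,,,,,,
,,,,,,,,
step 9: ,,,,,,,,
,,,,,,,,
,,,,^@,,
,,,@@@,,
,,,@@,,,
,,,,,,,,
,,,,,,,,
step 10: ,,,,,,,,
,,,,,,,,
,,,<,@,,
,,,@@@,,
,,,@@,,,
,,,,,,,,
,,,,,,,,
step 11: ,,,,,,,,
,,,^,,,,
,,,@,@,,
,,,@@@,,
,,,@@,,,
,,,,,,,,
,,,,,,,,
step 12: ,,,,,,,,
,,,@>,,,
,,,@,@,,
,,,@@@,,
,,,@@,,,
,,,,,,,,
,,,,,,,,
step 13: ,,,,,,,,
,,,@@,,,
,,,@v@,,
,,,@@@,,
,,,@@,,,
,,,,,,,,
,,,,,,,,
step 14: ,,,,,,,,
,,,@@,,,
,,,<@@,,
,,,@@@,,
,,,@@,,,
,,,,,,,,
,,,,,,,,
step 15: ,,,,,,,,
,,,@@,,,
,,,,@@,,
,,,v@@,,
,,,@@,,,
,,,,,,,,
,,,,,,,,
step 16: ,,,,,,,,
,,,@@,,,
,,,,@@,,
,,,,>@,,
,,,@@,,,
,,,,,,,,
,,,,,,,,
step 17: ,,,,,,,,
,,,@@,,,
,,,,^@,,
,,,,,@,,
,,,@@,,,
,,,,,,,,
,,,,,,,,
step 18: ,,,,,,,,
,,,@@,,,
,,,<,@,,
,,,,,@,,
,,,@@,,,
,,,,,,,,
,,,,,,,,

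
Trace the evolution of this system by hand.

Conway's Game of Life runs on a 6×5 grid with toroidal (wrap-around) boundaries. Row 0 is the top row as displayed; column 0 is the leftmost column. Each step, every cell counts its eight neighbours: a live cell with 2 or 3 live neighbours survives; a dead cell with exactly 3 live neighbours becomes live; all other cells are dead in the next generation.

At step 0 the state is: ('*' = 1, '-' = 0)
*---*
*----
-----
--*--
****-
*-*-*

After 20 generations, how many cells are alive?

12

0) *---*
*----
-----
--*--
****-
*-*-*
1) ---*-
*---*
-----
--**-
*----
--*--
2) ---**
----*
---**
-----
-***-
-----
3) ---**
*----
---**
----*
--*--
----*
4) *--**
*----
*--**
----*
---*-
----*
5) *--*-
-*---
*--*-
*----
---**
*----
6) **--*
***--
**--*
*--*-
*---*
*--*-
7) ---*-
--**-
---*-
---*-
**-*-
---*-
8) ---**
--***
---**
---*-
---*-
---*-
9) -----
*-*--
-----
--**-
--***
--**-
10) -***-
-----
-***-
--*-*
-*--*
--*-*
11) -***-
-----
-***-
----*
-**-*
----*
12) --**-
-----
--**-
----*
----*
----*
13) ---*-
-----
---*-
----*
*--**
----*
14) -----
-----
-----
*----
*--*-
*----
15) -----
-----
-----
----*
**---
----*
16) -----
-----
-----
*----
*---*
*----
17) -----
-----
-----
*---*
**--*
*---*
18) -----
-----
-----
-*--*
-*-*-
-*--*
19) -----
-----
-----
*-*--
-*-**
*-*--
20) -----
-----
-----
*****
---**
*****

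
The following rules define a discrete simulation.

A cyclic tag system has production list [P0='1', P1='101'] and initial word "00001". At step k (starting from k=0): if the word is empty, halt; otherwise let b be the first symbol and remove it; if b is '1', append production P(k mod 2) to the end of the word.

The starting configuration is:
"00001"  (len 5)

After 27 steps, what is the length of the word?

gen 0: "00001"  (len 5)
gen 1: "0001"  (len 4)
gen 2: "001"  (len 3)
gen 3: "01"  (len 2)
gen 4: "1"  (len 1)
gen 5: "1"  (len 1)
gen 6: "101"  (len 3)
gen 7: "011"  (len 3)
gen 8: "11"  (len 2)
gen 9: "11"  (len 2)
gen 10: "1101"  (len 4)
gen 11: "1011"  (len 4)
gen 12: "011101"  (len 6)
gen 13: "11101"  (len 5)
gen 14: "1101101"  (len 7)
gen 15: "1011011"  (len 7)
gen 16: "011011101"  (len 9)
gen 17: "11011101"  (len 8)
gen 18: "1011101101"  (len 10)
gen 19: "0111011011"  (len 10)
gen 20: "111011011"  (len 9)
gen 21: "110110111"  (len 9)
gen 22: "10110111101"  (len 11)
gen 23: "01101111011"  (len 11)
gen 24: "1101111011"  (len 10)
gen 25: "1011110111"  (len 10)
gen 26: "011110111101"  (len 12)
gen 27: "11110111101"  (len 11)

11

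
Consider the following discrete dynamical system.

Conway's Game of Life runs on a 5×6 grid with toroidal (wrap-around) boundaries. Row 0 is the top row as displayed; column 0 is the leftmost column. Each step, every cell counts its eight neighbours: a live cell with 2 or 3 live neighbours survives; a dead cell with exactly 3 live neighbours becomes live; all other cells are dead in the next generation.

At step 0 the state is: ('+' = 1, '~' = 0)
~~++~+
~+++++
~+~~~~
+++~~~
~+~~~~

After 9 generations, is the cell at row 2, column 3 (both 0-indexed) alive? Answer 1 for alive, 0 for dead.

1

k=0  ~~++~+
~+++++
~+~~~~
+++~~~
~+~~~~
k=1  ~~~~~+
~+~~~+
~~~~++
+~+~~~
~~~+~~
k=2  +~~~+~
~~~~~+
~+~~++
~~~+++
~~~~~~
k=3  ~~~~~+
~~~~~~
~~~+~~
+~~+~+
~~~+~~
k=4  ~~~~~~
~~~~~~
~~~~+~
~~++~~
+~~~~+
k=5  ~~~~~~
~~~~~~
~~~+~~
~~~+++
~~~~~~
k=6  ~~~~~~
~~~~~~
~~~+~~
~~~++~
~~~~+~
k=7  ~~~~~~
~~~~~~
~~~++~
~~~++~
~~~++~
k=8  ~~~~~~
~~~~~~
~~~++~
~~+~~+
~~~++~
k=9  ~~~~~~
~~~~~~
~~~++~
~~+~~+
~~~++~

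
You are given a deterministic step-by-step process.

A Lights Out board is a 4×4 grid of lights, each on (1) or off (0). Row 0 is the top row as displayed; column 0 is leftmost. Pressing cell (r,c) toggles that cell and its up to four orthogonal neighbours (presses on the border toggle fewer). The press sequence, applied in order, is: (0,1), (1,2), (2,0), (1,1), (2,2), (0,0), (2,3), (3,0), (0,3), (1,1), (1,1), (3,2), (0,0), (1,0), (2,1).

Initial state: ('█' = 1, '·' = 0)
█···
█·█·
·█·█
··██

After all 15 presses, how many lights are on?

11

t=0: █···
█·█·
·█·█
··██
t=1: ·██·
███·
·█·█
··██
t=2: ·█··
█··█
·███
··██
t=3: ·█··
···█
█·██
█·██
t=4: ····
████
████
█·██
t=5: ····
██·█
█···
█··█
t=6: ██··
·█·█
█···
█··█
t=7: ██··
·█··
█·██
█···
t=8: ██··
·█··
··██
·█··
t=9: ████
·█·█
··██
·█··
t=10: █·██
█·██
·███
·█··
t=11: ████
·█·█
··██
·█··
t=12: ████
·█·█
···█
··██
t=13: ··██
██·█
···█
··██
t=14: █·██
···█
█··█
··██
t=15: █·██
·█·█
·███
·███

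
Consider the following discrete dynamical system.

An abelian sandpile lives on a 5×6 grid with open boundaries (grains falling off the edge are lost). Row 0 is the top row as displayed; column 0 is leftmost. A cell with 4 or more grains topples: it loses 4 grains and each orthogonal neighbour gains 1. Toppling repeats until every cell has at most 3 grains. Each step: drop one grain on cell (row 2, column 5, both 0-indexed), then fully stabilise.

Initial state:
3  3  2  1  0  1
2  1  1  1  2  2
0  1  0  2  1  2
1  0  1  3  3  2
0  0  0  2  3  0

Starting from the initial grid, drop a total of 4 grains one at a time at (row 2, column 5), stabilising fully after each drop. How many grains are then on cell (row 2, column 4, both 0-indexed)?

2

step 0: 3  3  2  1  0  1
2  1  1  1  2  2
0  1  0  2  1  2
1  0  1  3  3  2
0  0  0  2  3  0
step 1: 3  3  2  1  0  1
2  1  1  1  2  2
0  1  0  2  1  3
1  0  1  3  3  2
0  0  0  2  3  0
step 2: 3  3  2  1  0  1
2  1  1  1  2  3
0  1  0  2  2  0
1  0  1  3  3  3
0  0  0  2  3  0
step 3: 3  3  2  1  0  1
2  1  1  1  2  3
0  1  0  2  2  1
1  0  1  3  3  3
0  0  0  2  3  0
step 4: 3  3  2  1  0  1
2  1  1  1  2  3
0  1  0  2  2  2
1  0  1  3  3  3
0  0  0  2  3  0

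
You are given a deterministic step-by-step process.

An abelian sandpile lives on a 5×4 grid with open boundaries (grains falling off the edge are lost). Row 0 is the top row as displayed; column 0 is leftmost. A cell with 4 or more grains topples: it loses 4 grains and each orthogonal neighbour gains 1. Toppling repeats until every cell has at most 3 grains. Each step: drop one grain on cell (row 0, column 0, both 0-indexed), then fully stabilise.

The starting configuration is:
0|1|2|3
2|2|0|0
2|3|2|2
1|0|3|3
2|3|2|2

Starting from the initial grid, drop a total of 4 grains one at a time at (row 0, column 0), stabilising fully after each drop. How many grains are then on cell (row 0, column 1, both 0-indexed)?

[0] 0|1|2|3
2|2|0|0
2|3|2|2
1|0|3|3
2|3|2|2
[1] 1|1|2|3
2|2|0|0
2|3|2|2
1|0|3|3
2|3|2|2
[2] 2|1|2|3
2|2|0|0
2|3|2|2
1|0|3|3
2|3|2|2
[3] 3|1|2|3
2|2|0|0
2|3|2|2
1|0|3|3
2|3|2|2
[4] 0|2|2|3
3|2|0|0
2|3|2|2
1|0|3|3
2|3|2|2

2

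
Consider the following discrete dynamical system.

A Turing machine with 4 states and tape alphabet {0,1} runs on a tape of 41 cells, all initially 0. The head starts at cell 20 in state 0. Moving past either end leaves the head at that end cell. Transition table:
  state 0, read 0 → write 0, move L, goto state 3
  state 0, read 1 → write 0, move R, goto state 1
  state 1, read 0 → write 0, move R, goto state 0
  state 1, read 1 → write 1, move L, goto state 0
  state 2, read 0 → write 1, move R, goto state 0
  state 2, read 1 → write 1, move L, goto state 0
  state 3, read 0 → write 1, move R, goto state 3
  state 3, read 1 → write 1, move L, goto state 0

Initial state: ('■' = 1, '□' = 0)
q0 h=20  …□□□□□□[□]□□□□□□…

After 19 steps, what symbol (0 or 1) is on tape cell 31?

t=0: q0 h=20  …□□□□□□[□]□□□□□□…
t=1: q3 h=19  …□□□□□□[□]□□□□□□…
t=2: q3 h=20  …□□□□□■[□]□□□□□□…
t=3: q3 h=21  …□□□□■■[□]□□□□□□…
t=4: q3 h=22  …□□□■■■[□]□□□□□□…
t=5: q3 h=23  …□□■■■■[□]□□□□□□…
t=6: q3 h=24  …□■■■■■[□]□□□□□□…
t=7: q3 h=25  …■■■■■■[□]□□□□□□…
t=8: q3 h=26  …■■■■■■[□]□□□□□□…
t=9: q3 h=27  …■■■■■■[□]□□□□□□…
t=10: q3 h=28  …■■■■■■[□]□□□□□□…
t=11: q3 h=29  …■■■■■■[□]□□□□□□…
t=12: q3 h=30  …■■■■■■[□]□□□□□□…
t=13: q3 h=31  …■■■■■■[□]□□□□□□…
t=14: q3 h=32  …■■■■■■[□]□□□□□□…
t=15: q3 h=33  …■■■■■■[□]□□□□□□…
t=16: q3 h=34  …■■■■■■[□]□□□□□□|
t=17: q3 h=35  …■■■■■■[□]□□□□□|
t=18: q3 h=36  …■■■■■■[□]□□□□|
t=19: q3 h=37  …■■■■■■[□]□□□|

1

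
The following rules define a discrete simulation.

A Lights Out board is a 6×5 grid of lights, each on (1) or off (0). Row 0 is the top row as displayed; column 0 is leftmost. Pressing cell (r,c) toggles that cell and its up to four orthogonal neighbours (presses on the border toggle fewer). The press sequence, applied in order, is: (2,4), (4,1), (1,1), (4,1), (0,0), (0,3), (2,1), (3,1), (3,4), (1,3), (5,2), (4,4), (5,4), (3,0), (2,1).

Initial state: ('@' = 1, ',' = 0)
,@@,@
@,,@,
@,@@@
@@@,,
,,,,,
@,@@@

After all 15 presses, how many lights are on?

21

[0] ,@@,@
@,,@,
@,@@@
@@@,,
,,,,,
@,@@@
[1] ,@@,@
@,,@@
@,@,,
@@@,@
,,,,,
@,@@@
[2] ,@@,@
@,,@@
@,@,,
@,@,@
@@@,,
@@@@@
[3] ,,@,@
,@@@@
@@@,,
@,@,@
@@@,,
@@@@@
[4] ,,@,@
,@@@@
@@@,,
@@@,@
,,,,,
@,@@@
[5] @@@,@
@@@@@
@@@,,
@@@,@
,,,,,
@,@@@
[6] @@,@,
@@@,@
@@@,,
@@@,@
,,,,,
@,@@@
[7] @@,@,
@,@,@
,,,,,
@,@,@
,,,,,
@,@@@
[8] @@,@,
@,@,@
,@,,,
,@,,@
,@,,,
@,@@@
[9] @@,@,
@,@,@
,@,,@
,@,@,
,@,,@
@,@@@
[10] @@,,,
@,,@,
,@,@@
,@,@,
,@,,@
@,@@@
[11] @@,,,
@,,@,
,@,@@
,@,@,
,@@,@
@@,,@
[12] @@,,,
@,,@,
,@,@@
,@,@@
,@@@,
@@,,,
[13] @@,,,
@,,@,
,@,@@
,@,@@
,@@@@
@@,@@
[14] @@,,,
@,,@,
@@,@@
@,,@@
@@@@@
@@,@@
[15] @@,,,
@@,@,
,,@@@
@@,@@
@@@@@
@@,@@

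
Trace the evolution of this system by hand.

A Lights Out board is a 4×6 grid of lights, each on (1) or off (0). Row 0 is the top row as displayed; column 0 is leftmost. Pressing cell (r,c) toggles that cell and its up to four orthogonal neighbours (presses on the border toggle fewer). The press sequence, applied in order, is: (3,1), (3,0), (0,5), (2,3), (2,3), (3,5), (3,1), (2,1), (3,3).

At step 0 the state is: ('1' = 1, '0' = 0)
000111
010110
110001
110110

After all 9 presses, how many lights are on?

11

[0] 000111
010110
110001
110110
[1] 000111
010110
100001
001110
[2] 000111
010110
000001
111110
[3] 000100
010111
000001
111110
[4] 000100
010011
001111
111010
[5] 000100
010111
000001
111110
[6] 000100
010111
000000
111101
[7] 000100
010111
010000
000101
[8] 000100
000111
101000
010101
[9] 000100
000111
101100
011011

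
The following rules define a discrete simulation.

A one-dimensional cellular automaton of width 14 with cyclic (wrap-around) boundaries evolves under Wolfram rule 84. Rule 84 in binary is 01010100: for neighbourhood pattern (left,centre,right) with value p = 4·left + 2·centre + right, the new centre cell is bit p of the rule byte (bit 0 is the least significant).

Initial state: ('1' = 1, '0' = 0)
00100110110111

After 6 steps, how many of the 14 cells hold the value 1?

k=0  00100110110111
k=1  10110010010001
k=2  10011011011000
k=3  11001001001100
k=4  01101101100110
k=5  00100100110011
k=6  10110110011001

8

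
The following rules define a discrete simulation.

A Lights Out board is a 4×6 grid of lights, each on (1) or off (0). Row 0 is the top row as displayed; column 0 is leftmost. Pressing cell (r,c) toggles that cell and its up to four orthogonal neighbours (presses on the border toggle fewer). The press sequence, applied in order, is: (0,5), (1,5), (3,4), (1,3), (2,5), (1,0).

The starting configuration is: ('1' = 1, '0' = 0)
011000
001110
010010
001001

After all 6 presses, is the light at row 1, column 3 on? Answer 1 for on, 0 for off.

[0] 011000
001110
010010
001001
[1] 011011
001111
010010
001001
[2] 011010
001100
010011
001001
[3] 011010
001100
010001
001110
[4] 011110
000010
010101
001110
[5] 011110
000011
010110
001111
[6] 111110
110011
110110
001111

0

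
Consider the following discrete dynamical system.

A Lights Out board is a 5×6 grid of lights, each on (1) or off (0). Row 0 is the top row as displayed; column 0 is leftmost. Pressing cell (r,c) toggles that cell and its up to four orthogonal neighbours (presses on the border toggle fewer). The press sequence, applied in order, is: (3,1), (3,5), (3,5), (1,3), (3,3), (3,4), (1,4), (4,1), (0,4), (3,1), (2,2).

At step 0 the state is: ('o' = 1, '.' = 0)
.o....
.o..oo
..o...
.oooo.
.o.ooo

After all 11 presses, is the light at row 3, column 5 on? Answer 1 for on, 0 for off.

1

step 0: .o....
.o..oo
..o...
.oooo.
.o.ooo
step 1: .o....
.o..oo
.oo...
o..oo.
...ooo
step 2: .o....
.o..oo
.oo..o
o..o.o
...oo.
step 3: .o....
.o..oo
.oo...
o..oo.
...ooo
step 4: .o.o..
.ooo.o
.ooo..
o..oo.
...ooo
step 5: .o.o..
.ooo.o
.oo...
o.o...
....oo
step 6: .o.o..
.ooo.o
.oo.o.
o.oooo
.....o
step 7: .o.oo.
.oo.o.
.oo...
o.oooo
.....o
step 8: .o.oo.
.oo.o.
.oo...
oooooo
ooo..o
step 9: .o...o
.oo...
.oo...
oooooo
ooo..o
step 10: .o...o
.oo...
..o...
...ooo
o.o..o
step 11: .o...o
.o....
.o.o..
..oooo
o.o..o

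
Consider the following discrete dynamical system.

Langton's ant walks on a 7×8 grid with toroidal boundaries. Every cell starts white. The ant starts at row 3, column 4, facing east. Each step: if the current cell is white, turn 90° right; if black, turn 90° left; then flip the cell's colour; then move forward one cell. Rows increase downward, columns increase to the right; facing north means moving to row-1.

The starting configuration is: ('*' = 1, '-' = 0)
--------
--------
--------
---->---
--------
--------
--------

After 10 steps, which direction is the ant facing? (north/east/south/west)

west

[0] --------
--------
--------
---->---
--------
--------
--------
[1] --------
--------
--------
----*---
----v---
--------
--------
[2] --------
--------
--------
----*---
---<*---
--------
--------
[3] --------
--------
--------
---^*---
---**---
--------
--------
[4] --------
--------
--------
---*>---
---**---
--------
--------
[5] --------
--------
----^---
---*----
---**---
--------
--------
[6] --------
--------
----*>--
---*----
---**---
--------
--------
[7] --------
--------
----**--
---*-v--
---**---
--------
--------
[8] --------
--------
----**--
---*<*--
---**---
--------
--------
[9] --------
--------
----^*--
---***--
---**---
--------
--------
[10] --------
--------
---<-*--
---***--
---**---
--------
--------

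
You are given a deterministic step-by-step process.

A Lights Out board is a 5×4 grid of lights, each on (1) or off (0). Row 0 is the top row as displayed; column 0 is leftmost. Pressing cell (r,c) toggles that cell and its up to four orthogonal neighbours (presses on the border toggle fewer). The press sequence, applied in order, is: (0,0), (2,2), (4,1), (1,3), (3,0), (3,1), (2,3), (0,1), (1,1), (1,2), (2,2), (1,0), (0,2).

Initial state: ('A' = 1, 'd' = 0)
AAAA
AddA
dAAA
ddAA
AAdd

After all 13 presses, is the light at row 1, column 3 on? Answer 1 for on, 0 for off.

[0] AAAA
AddA
dAAA
ddAA
AAdd
[1] ddAA
dddA
dAAA
ddAA
AAdd
[2] ddAA
ddAA
dddd
dddA
AAdd
[3] ddAA
ddAA
dddd
dAdA
ddAd
[4] ddAd
dddd
dddA
dAdA
ddAd
[5] ddAd
dddd
AddA
AddA
AdAd
[6] ddAd
dddd
AAdA
dAAA
AAAd
[7] ddAd
dddA
AAAd
dAAd
AAAd
[8] AAdd
dAdA
AAAd
dAAd
AAAd
[9] Addd
AdAA
AdAd
dAAd
AAAd
[10] AdAd
AAdd
Addd
dAAd
AAAd
[11] AdAd
AAAd
AAAA
dAdd
AAAd
[12] ddAd
ddAd
dAAA
dAdd
AAAd
[13] dAdA
dddd
dAAA
dAdd
AAAd

0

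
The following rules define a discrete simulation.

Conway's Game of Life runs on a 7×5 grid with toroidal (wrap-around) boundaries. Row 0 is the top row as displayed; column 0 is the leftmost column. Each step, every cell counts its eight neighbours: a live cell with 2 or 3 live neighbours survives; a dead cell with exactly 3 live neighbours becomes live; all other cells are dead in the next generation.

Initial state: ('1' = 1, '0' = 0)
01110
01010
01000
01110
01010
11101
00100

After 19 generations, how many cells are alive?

k=0  01110
01010
01000
01110
01010
11101
00100
k=1  01010
11010
11010
11010
00000
10001
00001
k=2  01010
00010
00010
11000
01000
10001
00011
k=3  00010
00011
00101
11100
01001
10011
00110
k=4  00000
00101
00101
00101
00000
11000
00100
k=5  00010
00000
11101
00000
11000
01000
01000
k=6  00000
11111
11000
00101
11000
01100
00100
k=7  10001
00111
00000
00101
10010
10100
01100
k=8  10001
10011
00101
00011
10110
10111
00111
k=9  01100
01000
00100
11000
10000
10000
00100
k=10  01100
01000
10100
11000
10001
01000
00100
k=11  01100
10000
10100
00000
00001
11000
00100
k=12  01100
10100
01000
00000
10000
11000
10100
k=13  10110
10100
01000
00000
11000
10001
10100
k=14  10110
10111
01000
11000
11001
00001
10100
k=15  10000
10000
00010
00101
01001
00011
10100
k=16  10001
00001
00011
10101
00101
01111
11010
k=17  01010
00000
00000
11100
00000
00000
00000
k=18  00000
00000
01000
01000
01000
00000
00000
k=19  00000
00000
00000
11100
00000
00000
00000

3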